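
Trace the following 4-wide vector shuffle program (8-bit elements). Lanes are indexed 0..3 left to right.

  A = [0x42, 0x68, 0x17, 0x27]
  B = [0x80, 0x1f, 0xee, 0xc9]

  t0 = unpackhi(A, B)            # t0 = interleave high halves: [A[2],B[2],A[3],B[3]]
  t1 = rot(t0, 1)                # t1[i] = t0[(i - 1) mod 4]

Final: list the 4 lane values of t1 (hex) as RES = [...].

RES = [ 0xc9  0x17  0xee  0x27 ]

  t0: 17 ee 27 c9
  t1: c9 17 ee 27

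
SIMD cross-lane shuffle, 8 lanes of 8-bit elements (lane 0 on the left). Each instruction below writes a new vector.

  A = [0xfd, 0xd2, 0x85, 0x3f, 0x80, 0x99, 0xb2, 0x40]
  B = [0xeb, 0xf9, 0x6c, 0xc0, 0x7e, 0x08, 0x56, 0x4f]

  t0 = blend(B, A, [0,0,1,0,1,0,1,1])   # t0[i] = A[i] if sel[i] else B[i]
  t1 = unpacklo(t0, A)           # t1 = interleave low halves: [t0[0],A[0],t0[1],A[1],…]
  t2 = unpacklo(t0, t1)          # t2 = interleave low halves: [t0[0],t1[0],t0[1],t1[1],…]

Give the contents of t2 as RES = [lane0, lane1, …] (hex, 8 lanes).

→ t0 |eb|f9|85|c0|80|08|b2|40|
→ t1 |eb|fd|f9|d2|85|85|c0|3f|
→ t2 |eb|eb|f9|fd|85|f9|c0|d2|

RES = [ 0xeb  0xeb  0xf9  0xfd  0x85  0xf9  0xc0  0xd2 ]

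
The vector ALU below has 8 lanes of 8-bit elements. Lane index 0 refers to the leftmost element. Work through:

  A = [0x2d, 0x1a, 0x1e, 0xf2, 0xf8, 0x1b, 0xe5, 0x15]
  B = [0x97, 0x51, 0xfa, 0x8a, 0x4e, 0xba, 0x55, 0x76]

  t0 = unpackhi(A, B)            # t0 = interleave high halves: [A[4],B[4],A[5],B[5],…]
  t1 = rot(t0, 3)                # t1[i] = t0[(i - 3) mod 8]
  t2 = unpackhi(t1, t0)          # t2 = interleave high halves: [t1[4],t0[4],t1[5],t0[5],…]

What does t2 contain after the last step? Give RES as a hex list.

  t0: f8 4e 1b ba e5 55 15 76
  t1: 55 15 76 f8 4e 1b ba e5
  t2: 4e e5 1b 55 ba 15 e5 76

RES = [0x4e, 0xe5, 0x1b, 0x55, 0xba, 0x15, 0xe5, 0x76]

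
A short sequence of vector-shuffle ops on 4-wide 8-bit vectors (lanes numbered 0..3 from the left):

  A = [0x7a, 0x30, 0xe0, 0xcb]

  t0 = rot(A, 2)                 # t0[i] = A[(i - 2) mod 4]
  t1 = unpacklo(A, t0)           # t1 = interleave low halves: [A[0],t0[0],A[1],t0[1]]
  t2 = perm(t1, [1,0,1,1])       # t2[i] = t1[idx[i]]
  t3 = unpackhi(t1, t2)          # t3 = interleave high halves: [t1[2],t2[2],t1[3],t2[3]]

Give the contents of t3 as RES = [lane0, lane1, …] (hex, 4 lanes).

RES = [ 0x30  0xe0  0xcb  0xe0 ]

t0 = [0xe0, 0xcb, 0x7a, 0x30]
t1 = [0x7a, 0xe0, 0x30, 0xcb]
t2 = [0xe0, 0x7a, 0xe0, 0xe0]
t3 = [0x30, 0xe0, 0xcb, 0xe0]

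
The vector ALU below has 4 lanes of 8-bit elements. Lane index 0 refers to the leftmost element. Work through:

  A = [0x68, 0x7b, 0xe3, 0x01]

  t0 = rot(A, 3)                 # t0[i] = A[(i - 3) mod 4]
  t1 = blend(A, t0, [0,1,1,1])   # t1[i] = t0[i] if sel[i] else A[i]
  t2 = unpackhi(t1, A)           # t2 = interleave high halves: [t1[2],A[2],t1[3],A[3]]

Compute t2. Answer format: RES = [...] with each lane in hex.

RES = [0x01, 0xe3, 0x68, 0x01]

  t0: 7b e3 01 68
  t1: 68 e3 01 68
  t2: 01 e3 68 01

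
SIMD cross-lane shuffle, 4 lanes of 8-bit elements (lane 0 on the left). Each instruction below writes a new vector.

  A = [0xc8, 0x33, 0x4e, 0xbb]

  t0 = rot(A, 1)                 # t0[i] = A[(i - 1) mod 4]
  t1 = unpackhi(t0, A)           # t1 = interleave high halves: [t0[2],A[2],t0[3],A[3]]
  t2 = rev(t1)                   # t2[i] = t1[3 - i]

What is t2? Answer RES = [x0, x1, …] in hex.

→ t0 |bb|c8|33|4e|
→ t1 |33|4e|4e|bb|
→ t2 |bb|4e|4e|33|

RES = [ 0xbb  0x4e  0x4e  0x33 ]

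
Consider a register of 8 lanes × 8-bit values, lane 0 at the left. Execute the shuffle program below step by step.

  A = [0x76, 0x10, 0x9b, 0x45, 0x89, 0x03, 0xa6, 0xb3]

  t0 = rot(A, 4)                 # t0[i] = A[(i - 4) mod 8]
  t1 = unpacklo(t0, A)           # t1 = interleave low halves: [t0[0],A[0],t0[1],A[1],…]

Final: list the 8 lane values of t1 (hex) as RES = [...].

RES = [0x89, 0x76, 0x03, 0x10, 0xa6, 0x9b, 0xb3, 0x45]

  t0: 89 03 a6 b3 76 10 9b 45
  t1: 89 76 03 10 a6 9b b3 45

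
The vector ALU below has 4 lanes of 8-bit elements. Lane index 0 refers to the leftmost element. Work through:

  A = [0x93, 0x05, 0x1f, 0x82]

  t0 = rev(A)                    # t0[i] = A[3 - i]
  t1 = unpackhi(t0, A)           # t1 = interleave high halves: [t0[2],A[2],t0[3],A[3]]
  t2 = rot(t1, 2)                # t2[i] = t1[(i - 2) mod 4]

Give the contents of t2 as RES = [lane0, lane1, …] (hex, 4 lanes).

RES = [0x93, 0x82, 0x05, 0x1f]

→ t0 |82|1f|05|93|
→ t1 |05|1f|93|82|
→ t2 |93|82|05|1f|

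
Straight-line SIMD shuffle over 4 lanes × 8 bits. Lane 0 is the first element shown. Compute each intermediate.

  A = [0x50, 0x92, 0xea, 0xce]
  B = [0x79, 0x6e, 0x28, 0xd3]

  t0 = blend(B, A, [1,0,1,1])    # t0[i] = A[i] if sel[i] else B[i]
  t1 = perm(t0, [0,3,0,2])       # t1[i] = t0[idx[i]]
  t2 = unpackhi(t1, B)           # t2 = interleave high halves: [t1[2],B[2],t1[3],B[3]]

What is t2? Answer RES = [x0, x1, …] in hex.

  t0: 50 6e ea ce
  t1: 50 ce 50 ea
  t2: 50 28 ea d3

RES = [0x50, 0x28, 0xea, 0xd3]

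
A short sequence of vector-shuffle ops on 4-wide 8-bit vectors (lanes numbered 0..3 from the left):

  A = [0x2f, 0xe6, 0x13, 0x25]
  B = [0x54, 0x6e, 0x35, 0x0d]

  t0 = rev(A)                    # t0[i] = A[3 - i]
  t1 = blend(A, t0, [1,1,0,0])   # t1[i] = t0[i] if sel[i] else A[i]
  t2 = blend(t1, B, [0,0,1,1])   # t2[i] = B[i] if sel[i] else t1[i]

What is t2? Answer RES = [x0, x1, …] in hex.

RES = [0x25, 0x13, 0x35, 0x0d]

t0 = [0x25, 0x13, 0xe6, 0x2f]
t1 = [0x25, 0x13, 0x13, 0x25]
t2 = [0x25, 0x13, 0x35, 0x0d]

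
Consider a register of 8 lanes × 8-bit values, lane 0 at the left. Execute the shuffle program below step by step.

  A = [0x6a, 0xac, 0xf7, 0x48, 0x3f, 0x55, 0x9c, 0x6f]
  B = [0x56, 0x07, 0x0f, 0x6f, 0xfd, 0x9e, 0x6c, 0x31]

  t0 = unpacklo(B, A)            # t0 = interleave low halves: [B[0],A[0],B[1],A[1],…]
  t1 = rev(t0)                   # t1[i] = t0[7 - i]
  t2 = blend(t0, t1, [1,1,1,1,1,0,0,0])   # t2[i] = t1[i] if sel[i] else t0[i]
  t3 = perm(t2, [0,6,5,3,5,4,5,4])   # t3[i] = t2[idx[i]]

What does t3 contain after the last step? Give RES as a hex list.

RES = [ 0x48  0x6f  0xf7  0x0f  0xf7  0xac  0xf7  0xac ]

→ t0 |56|6a|07|ac|0f|f7|6f|48|
→ t1 |48|6f|f7|0f|ac|07|6a|56|
→ t2 |48|6f|f7|0f|ac|f7|6f|48|
→ t3 |48|6f|f7|0f|f7|ac|f7|ac|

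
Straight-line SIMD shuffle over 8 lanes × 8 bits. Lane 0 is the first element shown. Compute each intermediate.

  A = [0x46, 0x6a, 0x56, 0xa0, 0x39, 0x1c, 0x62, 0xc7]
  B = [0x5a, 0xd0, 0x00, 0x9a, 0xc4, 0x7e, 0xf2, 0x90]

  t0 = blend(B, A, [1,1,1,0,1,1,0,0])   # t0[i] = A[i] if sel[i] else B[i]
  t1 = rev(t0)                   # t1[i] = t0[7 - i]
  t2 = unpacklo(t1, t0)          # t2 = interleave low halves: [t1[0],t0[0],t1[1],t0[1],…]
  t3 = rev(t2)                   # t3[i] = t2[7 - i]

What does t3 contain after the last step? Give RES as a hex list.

RES = [ 0x9a  0x39  0x56  0x1c  0x6a  0xf2  0x46  0x90 ]

  t0: 46 6a 56 9a 39 1c f2 90
  t1: 90 f2 1c 39 9a 56 6a 46
  t2: 90 46 f2 6a 1c 56 39 9a
  t3: 9a 39 56 1c 6a f2 46 90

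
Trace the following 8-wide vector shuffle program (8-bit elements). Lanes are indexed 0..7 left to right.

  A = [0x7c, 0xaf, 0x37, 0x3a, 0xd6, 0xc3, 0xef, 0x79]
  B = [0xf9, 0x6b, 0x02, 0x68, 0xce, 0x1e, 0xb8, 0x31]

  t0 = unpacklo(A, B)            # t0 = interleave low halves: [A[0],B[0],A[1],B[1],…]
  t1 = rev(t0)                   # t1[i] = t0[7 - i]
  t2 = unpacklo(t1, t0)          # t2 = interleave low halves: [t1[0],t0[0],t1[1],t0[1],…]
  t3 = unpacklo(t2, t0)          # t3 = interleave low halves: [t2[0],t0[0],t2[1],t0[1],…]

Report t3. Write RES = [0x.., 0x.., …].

t0 = [0x7c, 0xf9, 0xaf, 0x6b, 0x37, 0x02, 0x3a, 0x68]
t1 = [0x68, 0x3a, 0x02, 0x37, 0x6b, 0xaf, 0xf9, 0x7c]
t2 = [0x68, 0x7c, 0x3a, 0xf9, 0x02, 0xaf, 0x37, 0x6b]
t3 = [0x68, 0x7c, 0x7c, 0xf9, 0x3a, 0xaf, 0xf9, 0x6b]

RES = [0x68, 0x7c, 0x7c, 0xf9, 0x3a, 0xaf, 0xf9, 0x6b]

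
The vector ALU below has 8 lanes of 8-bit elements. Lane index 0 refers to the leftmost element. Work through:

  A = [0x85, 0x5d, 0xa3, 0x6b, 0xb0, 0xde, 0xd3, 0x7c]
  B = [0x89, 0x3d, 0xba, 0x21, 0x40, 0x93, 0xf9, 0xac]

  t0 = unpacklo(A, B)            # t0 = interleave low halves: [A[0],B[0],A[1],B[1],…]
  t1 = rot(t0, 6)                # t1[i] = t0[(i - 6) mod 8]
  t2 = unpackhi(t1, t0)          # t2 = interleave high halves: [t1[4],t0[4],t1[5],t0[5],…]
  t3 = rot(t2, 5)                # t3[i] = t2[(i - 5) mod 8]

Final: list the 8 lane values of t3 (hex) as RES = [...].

t0 = [0x85, 0x89, 0x5d, 0x3d, 0xa3, 0xba, 0x6b, 0x21]
t1 = [0x5d, 0x3d, 0xa3, 0xba, 0x6b, 0x21, 0x85, 0x89]
t2 = [0x6b, 0xa3, 0x21, 0xba, 0x85, 0x6b, 0x89, 0x21]
t3 = [0xba, 0x85, 0x6b, 0x89, 0x21, 0x6b, 0xa3, 0x21]

RES = [ 0xba  0x85  0x6b  0x89  0x21  0x6b  0xa3  0x21 ]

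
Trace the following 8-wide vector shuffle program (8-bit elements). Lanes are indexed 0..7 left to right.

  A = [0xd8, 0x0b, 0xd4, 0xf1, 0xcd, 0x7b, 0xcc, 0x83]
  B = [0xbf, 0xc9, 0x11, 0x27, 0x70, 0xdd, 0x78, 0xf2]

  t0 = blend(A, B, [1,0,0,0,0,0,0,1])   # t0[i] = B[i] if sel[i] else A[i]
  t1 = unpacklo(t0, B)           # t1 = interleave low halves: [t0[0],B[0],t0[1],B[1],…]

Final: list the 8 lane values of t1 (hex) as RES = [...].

RES = [ 0xbf  0xbf  0x0b  0xc9  0xd4  0x11  0xf1  0x27 ]

t0 = [0xbf, 0x0b, 0xd4, 0xf1, 0xcd, 0x7b, 0xcc, 0xf2]
t1 = [0xbf, 0xbf, 0x0b, 0xc9, 0xd4, 0x11, 0xf1, 0x27]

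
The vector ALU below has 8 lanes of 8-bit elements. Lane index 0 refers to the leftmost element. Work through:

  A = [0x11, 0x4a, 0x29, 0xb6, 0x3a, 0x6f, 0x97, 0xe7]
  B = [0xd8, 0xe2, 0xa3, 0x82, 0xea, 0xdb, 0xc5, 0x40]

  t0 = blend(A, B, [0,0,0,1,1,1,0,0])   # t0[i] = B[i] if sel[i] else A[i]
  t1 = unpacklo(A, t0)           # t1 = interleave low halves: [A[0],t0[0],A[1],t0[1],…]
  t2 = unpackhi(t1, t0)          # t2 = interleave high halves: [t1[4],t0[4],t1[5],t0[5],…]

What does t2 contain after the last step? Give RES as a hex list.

RES = [0x29, 0xea, 0x29, 0xdb, 0xb6, 0x97, 0x82, 0xe7]

  t0: 11 4a 29 82 ea db 97 e7
  t1: 11 11 4a 4a 29 29 b6 82
  t2: 29 ea 29 db b6 97 82 e7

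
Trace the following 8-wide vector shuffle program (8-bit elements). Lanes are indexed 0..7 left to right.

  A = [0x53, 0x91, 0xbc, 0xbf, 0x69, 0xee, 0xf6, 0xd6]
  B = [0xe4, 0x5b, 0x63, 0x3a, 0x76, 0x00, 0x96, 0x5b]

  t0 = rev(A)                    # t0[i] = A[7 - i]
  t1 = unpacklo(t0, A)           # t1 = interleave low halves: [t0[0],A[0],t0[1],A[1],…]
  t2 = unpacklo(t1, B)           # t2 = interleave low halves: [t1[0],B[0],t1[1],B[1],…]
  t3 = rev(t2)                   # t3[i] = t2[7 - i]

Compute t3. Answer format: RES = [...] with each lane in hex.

→ t0 |d6|f6|ee|69|bf|bc|91|53|
→ t1 |d6|53|f6|91|ee|bc|69|bf|
→ t2 |d6|e4|53|5b|f6|63|91|3a|
→ t3 |3a|91|63|f6|5b|53|e4|d6|

RES = [0x3a, 0x91, 0x63, 0xf6, 0x5b, 0x53, 0xe4, 0xd6]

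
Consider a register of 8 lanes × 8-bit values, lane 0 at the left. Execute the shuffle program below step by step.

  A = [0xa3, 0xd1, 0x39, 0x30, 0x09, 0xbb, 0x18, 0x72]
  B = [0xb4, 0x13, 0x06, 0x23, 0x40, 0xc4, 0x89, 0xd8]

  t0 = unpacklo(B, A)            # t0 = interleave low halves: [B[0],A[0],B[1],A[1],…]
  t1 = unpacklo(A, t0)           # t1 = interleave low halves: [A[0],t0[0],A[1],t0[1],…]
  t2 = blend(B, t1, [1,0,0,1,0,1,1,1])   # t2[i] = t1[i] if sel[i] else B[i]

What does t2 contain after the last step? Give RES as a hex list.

  t0: b4 a3 13 d1 06 39 23 30
  t1: a3 b4 d1 a3 39 13 30 d1
  t2: a3 13 06 a3 40 13 30 d1

RES = [ 0xa3  0x13  0x06  0xa3  0x40  0x13  0x30  0xd1 ]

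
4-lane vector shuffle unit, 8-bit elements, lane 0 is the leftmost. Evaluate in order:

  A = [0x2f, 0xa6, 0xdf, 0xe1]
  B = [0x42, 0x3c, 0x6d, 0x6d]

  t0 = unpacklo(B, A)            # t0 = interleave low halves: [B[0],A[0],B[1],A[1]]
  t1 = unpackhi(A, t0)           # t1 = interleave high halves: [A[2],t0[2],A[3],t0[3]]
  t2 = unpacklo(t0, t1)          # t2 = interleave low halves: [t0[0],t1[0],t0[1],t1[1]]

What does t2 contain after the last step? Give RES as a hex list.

RES = [ 0x42  0xdf  0x2f  0x3c ]

t0 = [0x42, 0x2f, 0x3c, 0xa6]
t1 = [0xdf, 0x3c, 0xe1, 0xa6]
t2 = [0x42, 0xdf, 0x2f, 0x3c]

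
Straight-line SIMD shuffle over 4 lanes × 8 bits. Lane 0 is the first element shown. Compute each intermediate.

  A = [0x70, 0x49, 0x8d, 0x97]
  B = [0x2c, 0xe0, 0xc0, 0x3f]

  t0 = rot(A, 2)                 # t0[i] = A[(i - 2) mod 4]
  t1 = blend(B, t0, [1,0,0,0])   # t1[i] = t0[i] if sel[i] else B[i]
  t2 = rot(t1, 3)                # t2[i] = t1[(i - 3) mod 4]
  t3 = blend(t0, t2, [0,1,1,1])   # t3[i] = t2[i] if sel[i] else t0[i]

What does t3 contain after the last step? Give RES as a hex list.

RES = [ 0x8d  0xc0  0x3f  0x8d ]

  t0: 8d 97 70 49
  t1: 8d e0 c0 3f
  t2: e0 c0 3f 8d
  t3: 8d c0 3f 8d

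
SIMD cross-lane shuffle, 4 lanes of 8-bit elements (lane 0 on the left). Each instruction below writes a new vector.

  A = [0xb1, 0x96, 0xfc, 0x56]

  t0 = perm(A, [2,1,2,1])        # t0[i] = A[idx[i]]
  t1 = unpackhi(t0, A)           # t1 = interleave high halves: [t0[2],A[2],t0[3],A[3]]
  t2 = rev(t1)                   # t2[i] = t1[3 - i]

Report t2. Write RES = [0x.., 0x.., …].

RES = [0x56, 0x96, 0xfc, 0xfc]

t0 = [0xfc, 0x96, 0xfc, 0x96]
t1 = [0xfc, 0xfc, 0x96, 0x56]
t2 = [0x56, 0x96, 0xfc, 0xfc]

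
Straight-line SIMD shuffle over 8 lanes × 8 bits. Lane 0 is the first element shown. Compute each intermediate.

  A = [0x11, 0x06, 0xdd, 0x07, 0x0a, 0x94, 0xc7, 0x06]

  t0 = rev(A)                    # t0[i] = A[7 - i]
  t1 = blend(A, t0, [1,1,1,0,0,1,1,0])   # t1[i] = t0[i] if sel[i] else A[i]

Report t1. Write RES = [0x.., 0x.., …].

RES = [0x06, 0xc7, 0x94, 0x07, 0x0a, 0xdd, 0x06, 0x06]

  t0: 06 c7 94 0a 07 dd 06 11
  t1: 06 c7 94 07 0a dd 06 06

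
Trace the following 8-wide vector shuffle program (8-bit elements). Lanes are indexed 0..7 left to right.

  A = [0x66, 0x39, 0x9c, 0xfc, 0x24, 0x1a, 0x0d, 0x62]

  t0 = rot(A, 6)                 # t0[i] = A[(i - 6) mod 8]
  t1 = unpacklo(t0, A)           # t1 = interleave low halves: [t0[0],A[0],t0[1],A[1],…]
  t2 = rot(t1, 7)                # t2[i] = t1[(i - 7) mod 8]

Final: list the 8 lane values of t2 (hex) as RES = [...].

  t0: 9c fc 24 1a 0d 62 66 39
  t1: 9c 66 fc 39 24 9c 1a fc
  t2: 66 fc 39 24 9c 1a fc 9c

RES = [0x66, 0xfc, 0x39, 0x24, 0x9c, 0x1a, 0xfc, 0x9c]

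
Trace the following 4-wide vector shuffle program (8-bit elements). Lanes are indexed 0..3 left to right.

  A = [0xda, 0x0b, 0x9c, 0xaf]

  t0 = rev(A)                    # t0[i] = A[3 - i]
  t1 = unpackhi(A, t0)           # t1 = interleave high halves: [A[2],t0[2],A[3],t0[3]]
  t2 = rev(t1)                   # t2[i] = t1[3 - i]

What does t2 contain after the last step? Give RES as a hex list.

t0 = [0xaf, 0x9c, 0x0b, 0xda]
t1 = [0x9c, 0x0b, 0xaf, 0xda]
t2 = [0xda, 0xaf, 0x0b, 0x9c]

RES = [0xda, 0xaf, 0x0b, 0x9c]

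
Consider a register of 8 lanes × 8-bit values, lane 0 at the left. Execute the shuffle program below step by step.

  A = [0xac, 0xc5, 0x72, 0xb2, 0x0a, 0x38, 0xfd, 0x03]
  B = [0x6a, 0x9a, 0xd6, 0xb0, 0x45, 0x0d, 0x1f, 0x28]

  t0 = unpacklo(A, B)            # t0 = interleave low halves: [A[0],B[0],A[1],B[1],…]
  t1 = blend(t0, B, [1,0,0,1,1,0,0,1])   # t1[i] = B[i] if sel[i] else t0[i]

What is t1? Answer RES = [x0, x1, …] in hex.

RES = [ 0x6a  0x6a  0xc5  0xb0  0x45  0xd6  0xb2  0x28 ]

  t0: ac 6a c5 9a 72 d6 b2 b0
  t1: 6a 6a c5 b0 45 d6 b2 28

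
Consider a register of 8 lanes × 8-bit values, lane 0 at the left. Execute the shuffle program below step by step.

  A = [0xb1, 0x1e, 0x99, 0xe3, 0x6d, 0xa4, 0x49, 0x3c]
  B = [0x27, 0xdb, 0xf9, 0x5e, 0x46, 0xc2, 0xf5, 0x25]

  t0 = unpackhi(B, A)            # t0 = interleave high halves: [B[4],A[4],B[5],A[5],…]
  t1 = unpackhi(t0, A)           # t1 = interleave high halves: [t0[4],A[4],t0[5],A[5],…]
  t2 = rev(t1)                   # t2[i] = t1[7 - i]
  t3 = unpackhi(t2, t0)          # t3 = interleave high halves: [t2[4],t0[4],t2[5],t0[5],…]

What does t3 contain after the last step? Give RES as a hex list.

RES = [0xa4, 0xf5, 0x49, 0x49, 0x6d, 0x25, 0xf5, 0x3c]

→ t0 |46|6d|c2|a4|f5|49|25|3c|
→ t1 |f5|6d|49|a4|25|49|3c|3c|
→ t2 |3c|3c|49|25|a4|49|6d|f5|
→ t3 |a4|f5|49|49|6d|25|f5|3c|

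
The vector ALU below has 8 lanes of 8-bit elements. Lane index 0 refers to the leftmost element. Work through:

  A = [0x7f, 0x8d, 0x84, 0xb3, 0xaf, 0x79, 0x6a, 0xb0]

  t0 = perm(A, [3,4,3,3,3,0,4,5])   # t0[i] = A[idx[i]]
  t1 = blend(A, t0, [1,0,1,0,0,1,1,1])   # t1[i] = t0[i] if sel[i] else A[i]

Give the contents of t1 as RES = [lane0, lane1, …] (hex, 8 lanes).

RES = [0xb3, 0x8d, 0xb3, 0xb3, 0xaf, 0x7f, 0xaf, 0x79]

→ t0 |b3|af|b3|b3|b3|7f|af|79|
→ t1 |b3|8d|b3|b3|af|7f|af|79|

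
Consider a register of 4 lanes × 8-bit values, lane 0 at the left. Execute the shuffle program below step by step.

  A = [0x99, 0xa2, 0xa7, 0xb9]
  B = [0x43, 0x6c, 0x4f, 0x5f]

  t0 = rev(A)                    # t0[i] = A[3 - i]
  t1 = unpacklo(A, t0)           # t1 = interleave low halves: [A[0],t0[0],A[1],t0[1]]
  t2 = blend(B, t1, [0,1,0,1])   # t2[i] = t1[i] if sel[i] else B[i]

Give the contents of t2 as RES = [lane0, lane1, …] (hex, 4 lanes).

t0 = [0xb9, 0xa7, 0xa2, 0x99]
t1 = [0x99, 0xb9, 0xa2, 0xa7]
t2 = [0x43, 0xb9, 0x4f, 0xa7]

RES = [ 0x43  0xb9  0x4f  0xa7 ]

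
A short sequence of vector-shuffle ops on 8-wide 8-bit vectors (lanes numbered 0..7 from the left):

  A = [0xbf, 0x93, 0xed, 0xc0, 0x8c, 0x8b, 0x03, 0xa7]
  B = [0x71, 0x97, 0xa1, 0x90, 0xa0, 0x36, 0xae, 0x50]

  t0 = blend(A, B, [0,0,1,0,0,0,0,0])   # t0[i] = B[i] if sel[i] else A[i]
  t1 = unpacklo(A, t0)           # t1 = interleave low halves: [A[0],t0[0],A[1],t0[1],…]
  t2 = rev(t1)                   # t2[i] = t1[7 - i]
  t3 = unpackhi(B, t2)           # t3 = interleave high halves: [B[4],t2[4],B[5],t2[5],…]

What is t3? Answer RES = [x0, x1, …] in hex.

RES = [0xa0, 0x93, 0x36, 0x93, 0xae, 0xbf, 0x50, 0xbf]

→ t0 |bf|93|a1|c0|8c|8b|03|a7|
→ t1 |bf|bf|93|93|ed|a1|c0|c0|
→ t2 |c0|c0|a1|ed|93|93|bf|bf|
→ t3 |a0|93|36|93|ae|bf|50|bf|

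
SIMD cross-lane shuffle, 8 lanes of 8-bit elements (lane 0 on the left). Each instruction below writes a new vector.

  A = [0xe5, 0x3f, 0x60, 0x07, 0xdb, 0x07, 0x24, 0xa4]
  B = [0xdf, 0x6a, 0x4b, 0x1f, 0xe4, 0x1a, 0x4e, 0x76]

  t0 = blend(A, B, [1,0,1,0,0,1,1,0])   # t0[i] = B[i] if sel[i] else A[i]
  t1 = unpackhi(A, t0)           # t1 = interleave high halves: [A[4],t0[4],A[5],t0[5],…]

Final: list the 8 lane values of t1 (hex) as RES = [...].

RES = [ 0xdb  0xdb  0x07  0x1a  0x24  0x4e  0xa4  0xa4 ]

t0 = [0xdf, 0x3f, 0x4b, 0x07, 0xdb, 0x1a, 0x4e, 0xa4]
t1 = [0xdb, 0xdb, 0x07, 0x1a, 0x24, 0x4e, 0xa4, 0xa4]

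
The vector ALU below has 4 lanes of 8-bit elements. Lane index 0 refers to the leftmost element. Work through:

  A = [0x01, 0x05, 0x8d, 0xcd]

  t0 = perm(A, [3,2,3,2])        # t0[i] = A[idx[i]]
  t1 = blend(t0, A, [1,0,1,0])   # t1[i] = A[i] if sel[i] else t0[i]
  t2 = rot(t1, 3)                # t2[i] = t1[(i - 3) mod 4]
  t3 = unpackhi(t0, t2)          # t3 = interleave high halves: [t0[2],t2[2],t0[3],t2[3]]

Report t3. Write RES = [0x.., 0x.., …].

RES = [0xcd, 0x8d, 0x8d, 0x01]

t0 = [0xcd, 0x8d, 0xcd, 0x8d]
t1 = [0x01, 0x8d, 0x8d, 0x8d]
t2 = [0x8d, 0x8d, 0x8d, 0x01]
t3 = [0xcd, 0x8d, 0x8d, 0x01]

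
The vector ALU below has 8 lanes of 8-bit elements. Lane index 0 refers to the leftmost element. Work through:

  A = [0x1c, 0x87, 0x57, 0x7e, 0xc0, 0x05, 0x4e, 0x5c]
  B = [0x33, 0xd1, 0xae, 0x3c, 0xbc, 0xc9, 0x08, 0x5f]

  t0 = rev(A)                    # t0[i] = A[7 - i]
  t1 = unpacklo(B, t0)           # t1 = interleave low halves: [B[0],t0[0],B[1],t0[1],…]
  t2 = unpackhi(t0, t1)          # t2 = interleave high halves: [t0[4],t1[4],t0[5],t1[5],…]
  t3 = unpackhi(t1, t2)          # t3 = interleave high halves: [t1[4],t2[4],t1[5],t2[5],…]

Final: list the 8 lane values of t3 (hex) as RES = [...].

RES = [0xae, 0x87, 0x05, 0x3c, 0x3c, 0x1c, 0xc0, 0xc0]

→ t0 |5c|4e|05|c0|7e|57|87|1c|
→ t1 |33|5c|d1|4e|ae|05|3c|c0|
→ t2 |7e|ae|57|05|87|3c|1c|c0|
→ t3 |ae|87|05|3c|3c|1c|c0|c0|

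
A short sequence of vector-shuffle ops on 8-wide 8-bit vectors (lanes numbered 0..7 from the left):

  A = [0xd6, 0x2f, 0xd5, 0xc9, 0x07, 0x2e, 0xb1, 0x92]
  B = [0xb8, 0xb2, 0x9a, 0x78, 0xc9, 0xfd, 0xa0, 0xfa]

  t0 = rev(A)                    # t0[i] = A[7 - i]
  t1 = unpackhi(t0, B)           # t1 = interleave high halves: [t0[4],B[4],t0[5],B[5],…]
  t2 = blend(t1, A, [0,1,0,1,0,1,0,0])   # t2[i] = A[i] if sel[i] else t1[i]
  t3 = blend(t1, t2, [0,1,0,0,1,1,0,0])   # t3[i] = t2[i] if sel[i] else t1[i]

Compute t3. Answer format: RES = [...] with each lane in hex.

RES = [ 0xc9  0x2f  0xd5  0xfd  0x2f  0x2e  0xd6  0xfa ]

→ t0 |92|b1|2e|07|c9|d5|2f|d6|
→ t1 |c9|c9|d5|fd|2f|a0|d6|fa|
→ t2 |c9|2f|d5|c9|2f|2e|d6|fa|
→ t3 |c9|2f|d5|fd|2f|2e|d6|fa|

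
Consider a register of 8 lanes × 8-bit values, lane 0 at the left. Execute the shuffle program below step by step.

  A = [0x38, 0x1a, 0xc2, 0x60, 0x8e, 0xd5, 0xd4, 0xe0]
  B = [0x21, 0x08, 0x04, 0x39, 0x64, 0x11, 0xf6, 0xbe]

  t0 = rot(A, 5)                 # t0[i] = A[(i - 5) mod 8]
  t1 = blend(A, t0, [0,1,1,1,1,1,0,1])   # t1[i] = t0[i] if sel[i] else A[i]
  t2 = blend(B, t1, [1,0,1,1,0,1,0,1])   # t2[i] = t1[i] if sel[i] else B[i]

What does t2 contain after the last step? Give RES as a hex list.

  t0: 60 8e d5 d4 e0 38 1a c2
  t1: 38 8e d5 d4 e0 38 d4 c2
  t2: 38 08 d5 d4 64 38 f6 c2

RES = [0x38, 0x08, 0xd5, 0xd4, 0x64, 0x38, 0xf6, 0xc2]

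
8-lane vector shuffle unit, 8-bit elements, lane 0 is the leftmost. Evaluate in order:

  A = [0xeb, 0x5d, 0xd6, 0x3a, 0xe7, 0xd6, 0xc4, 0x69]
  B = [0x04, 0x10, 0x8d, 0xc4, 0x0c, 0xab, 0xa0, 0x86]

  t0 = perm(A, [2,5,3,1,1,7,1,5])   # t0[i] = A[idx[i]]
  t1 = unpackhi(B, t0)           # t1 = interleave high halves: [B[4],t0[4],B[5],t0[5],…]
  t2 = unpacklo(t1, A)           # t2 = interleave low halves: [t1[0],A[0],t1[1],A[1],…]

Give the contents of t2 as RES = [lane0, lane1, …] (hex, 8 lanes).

RES = [ 0x0c  0xeb  0x5d  0x5d  0xab  0xd6  0x69  0x3a ]

  t0: d6 d6 3a 5d 5d 69 5d d6
  t1: 0c 5d ab 69 a0 5d 86 d6
  t2: 0c eb 5d 5d ab d6 69 3a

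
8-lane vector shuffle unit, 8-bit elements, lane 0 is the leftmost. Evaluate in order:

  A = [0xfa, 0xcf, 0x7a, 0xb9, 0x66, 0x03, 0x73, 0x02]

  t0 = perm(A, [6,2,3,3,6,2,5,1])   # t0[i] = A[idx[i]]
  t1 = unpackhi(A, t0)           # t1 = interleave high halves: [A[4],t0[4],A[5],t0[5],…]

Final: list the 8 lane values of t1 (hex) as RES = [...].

RES = [ 0x66  0x73  0x03  0x7a  0x73  0x03  0x02  0xcf ]

→ t0 |73|7a|b9|b9|73|7a|03|cf|
→ t1 |66|73|03|7a|73|03|02|cf|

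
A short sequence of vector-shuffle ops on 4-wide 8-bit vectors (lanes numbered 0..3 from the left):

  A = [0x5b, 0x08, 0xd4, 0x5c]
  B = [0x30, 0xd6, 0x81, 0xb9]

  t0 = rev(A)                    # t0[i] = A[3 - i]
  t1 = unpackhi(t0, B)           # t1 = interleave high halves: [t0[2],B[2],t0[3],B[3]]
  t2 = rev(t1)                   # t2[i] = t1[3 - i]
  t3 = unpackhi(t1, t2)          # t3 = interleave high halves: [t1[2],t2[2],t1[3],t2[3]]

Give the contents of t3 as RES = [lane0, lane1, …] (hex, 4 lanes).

RES = [ 0x5b  0x81  0xb9  0x08 ]

  t0: 5c d4 08 5b
  t1: 08 81 5b b9
  t2: b9 5b 81 08
  t3: 5b 81 b9 08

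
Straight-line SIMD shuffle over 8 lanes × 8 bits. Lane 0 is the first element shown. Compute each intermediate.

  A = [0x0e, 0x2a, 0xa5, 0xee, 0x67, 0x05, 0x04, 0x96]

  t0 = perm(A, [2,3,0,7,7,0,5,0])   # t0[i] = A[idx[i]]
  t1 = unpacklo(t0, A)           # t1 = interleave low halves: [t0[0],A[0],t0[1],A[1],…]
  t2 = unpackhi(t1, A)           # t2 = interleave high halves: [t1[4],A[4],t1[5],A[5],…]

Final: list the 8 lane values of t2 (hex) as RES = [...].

→ t0 |a5|ee|0e|96|96|0e|05|0e|
→ t1 |a5|0e|ee|2a|0e|a5|96|ee|
→ t2 |0e|67|a5|05|96|04|ee|96|

RES = [ 0x0e  0x67  0xa5  0x05  0x96  0x04  0xee  0x96 ]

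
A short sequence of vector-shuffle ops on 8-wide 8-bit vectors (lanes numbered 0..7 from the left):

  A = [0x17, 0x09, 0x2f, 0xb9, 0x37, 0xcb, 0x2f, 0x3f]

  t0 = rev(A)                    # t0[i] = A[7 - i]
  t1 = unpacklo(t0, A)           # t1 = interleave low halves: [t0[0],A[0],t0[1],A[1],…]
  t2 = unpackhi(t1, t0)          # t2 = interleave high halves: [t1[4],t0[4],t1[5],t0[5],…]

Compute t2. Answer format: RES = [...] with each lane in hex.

  t0: 3f 2f cb 37 b9 2f 09 17
  t1: 3f 17 2f 09 cb 2f 37 b9
  t2: cb b9 2f 2f 37 09 b9 17

RES = [ 0xcb  0xb9  0x2f  0x2f  0x37  0x09  0xb9  0x17 ]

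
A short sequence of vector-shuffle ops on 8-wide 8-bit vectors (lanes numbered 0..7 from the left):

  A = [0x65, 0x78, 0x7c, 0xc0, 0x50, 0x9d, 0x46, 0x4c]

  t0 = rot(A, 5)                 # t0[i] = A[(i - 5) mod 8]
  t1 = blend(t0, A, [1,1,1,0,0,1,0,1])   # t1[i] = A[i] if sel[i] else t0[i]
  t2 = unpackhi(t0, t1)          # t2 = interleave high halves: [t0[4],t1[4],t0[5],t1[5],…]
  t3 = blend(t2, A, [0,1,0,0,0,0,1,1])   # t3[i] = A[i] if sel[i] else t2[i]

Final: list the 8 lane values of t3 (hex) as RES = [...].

RES = [ 0x4c  0x78  0x65  0x9d  0x78  0x78  0x46  0x4c ]

  t0: c0 50 9d 46 4c 65 78 7c
  t1: 65 78 7c 46 4c 9d 78 4c
  t2: 4c 4c 65 9d 78 78 7c 4c
  t3: 4c 78 65 9d 78 78 46 4c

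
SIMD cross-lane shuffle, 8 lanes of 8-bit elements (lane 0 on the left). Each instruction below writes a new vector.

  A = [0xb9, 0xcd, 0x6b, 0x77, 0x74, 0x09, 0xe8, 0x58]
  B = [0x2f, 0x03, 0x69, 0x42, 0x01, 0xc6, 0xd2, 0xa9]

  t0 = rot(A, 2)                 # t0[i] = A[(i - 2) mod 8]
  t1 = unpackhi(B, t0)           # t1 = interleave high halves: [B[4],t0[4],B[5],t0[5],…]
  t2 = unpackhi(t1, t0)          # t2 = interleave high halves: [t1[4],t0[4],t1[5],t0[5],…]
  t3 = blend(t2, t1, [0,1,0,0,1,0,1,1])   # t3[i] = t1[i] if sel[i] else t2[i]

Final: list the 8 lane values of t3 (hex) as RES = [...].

RES = [0xd2, 0x6b, 0x74, 0x77, 0xd2, 0x74, 0xa9, 0x09]

t0 = [0xe8, 0x58, 0xb9, 0xcd, 0x6b, 0x77, 0x74, 0x09]
t1 = [0x01, 0x6b, 0xc6, 0x77, 0xd2, 0x74, 0xa9, 0x09]
t2 = [0xd2, 0x6b, 0x74, 0x77, 0xa9, 0x74, 0x09, 0x09]
t3 = [0xd2, 0x6b, 0x74, 0x77, 0xd2, 0x74, 0xa9, 0x09]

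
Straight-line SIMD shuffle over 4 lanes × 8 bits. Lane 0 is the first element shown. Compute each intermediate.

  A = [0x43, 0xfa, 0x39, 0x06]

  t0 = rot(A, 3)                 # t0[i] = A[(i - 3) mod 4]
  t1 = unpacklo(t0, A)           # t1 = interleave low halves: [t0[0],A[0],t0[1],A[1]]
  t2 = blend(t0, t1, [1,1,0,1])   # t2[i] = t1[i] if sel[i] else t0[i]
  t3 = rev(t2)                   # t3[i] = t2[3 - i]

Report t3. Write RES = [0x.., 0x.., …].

  t0: fa 39 06 43
  t1: fa 43 39 fa
  t2: fa 43 06 fa
  t3: fa 06 43 fa

RES = [0xfa, 0x06, 0x43, 0xfa]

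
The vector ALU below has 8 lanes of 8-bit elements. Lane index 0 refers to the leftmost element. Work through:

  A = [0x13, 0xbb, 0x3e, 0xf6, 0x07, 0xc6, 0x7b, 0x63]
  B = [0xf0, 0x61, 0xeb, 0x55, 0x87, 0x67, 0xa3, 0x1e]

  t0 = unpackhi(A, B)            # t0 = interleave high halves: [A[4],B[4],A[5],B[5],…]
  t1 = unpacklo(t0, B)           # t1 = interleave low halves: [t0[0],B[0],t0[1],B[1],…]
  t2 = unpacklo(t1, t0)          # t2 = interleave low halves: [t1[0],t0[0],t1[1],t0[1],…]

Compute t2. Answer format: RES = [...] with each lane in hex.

RES = [0x07, 0x07, 0xf0, 0x87, 0x87, 0xc6, 0x61, 0x67]

  t0: 07 87 c6 67 7b a3 63 1e
  t1: 07 f0 87 61 c6 eb 67 55
  t2: 07 07 f0 87 87 c6 61 67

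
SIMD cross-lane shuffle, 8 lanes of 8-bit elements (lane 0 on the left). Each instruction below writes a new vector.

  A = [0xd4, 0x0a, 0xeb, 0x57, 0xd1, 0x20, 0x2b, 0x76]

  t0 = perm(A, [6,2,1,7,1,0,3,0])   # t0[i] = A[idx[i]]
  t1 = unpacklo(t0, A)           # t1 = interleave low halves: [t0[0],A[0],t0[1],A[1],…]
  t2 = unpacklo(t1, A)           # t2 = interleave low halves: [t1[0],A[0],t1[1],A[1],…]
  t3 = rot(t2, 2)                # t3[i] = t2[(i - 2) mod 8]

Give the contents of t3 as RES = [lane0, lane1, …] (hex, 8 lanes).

RES = [0x0a, 0x57, 0x2b, 0xd4, 0xd4, 0x0a, 0xeb, 0xeb]

  t0: 2b eb 0a 76 0a d4 57 d4
  t1: 2b d4 eb 0a 0a eb 76 57
  t2: 2b d4 d4 0a eb eb 0a 57
  t3: 0a 57 2b d4 d4 0a eb eb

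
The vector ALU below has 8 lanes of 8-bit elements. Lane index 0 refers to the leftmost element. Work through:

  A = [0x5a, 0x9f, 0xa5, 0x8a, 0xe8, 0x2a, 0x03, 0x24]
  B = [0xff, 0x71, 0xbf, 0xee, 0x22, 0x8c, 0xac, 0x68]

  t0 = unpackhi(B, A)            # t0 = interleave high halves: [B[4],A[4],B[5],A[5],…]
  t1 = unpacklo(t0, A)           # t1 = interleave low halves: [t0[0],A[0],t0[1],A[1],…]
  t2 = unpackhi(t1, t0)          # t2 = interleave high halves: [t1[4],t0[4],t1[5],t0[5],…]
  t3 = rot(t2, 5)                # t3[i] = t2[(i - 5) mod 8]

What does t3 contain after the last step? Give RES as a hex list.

RES = [ 0x03  0x2a  0x68  0x8a  0x24  0x8c  0xac  0xa5 ]

t0 = [0x22, 0xe8, 0x8c, 0x2a, 0xac, 0x03, 0x68, 0x24]
t1 = [0x22, 0x5a, 0xe8, 0x9f, 0x8c, 0xa5, 0x2a, 0x8a]
t2 = [0x8c, 0xac, 0xa5, 0x03, 0x2a, 0x68, 0x8a, 0x24]
t3 = [0x03, 0x2a, 0x68, 0x8a, 0x24, 0x8c, 0xac, 0xa5]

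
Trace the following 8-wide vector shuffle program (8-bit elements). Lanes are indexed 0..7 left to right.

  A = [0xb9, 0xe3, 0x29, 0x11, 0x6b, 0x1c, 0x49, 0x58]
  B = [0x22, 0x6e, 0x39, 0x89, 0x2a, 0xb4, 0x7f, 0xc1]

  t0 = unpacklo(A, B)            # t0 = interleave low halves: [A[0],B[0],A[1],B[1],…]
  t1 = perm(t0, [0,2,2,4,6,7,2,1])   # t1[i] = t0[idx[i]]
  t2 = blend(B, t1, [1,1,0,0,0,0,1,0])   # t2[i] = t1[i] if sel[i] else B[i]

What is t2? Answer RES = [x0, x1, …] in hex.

RES = [0xb9, 0xe3, 0x39, 0x89, 0x2a, 0xb4, 0xe3, 0xc1]

t0 = [0xb9, 0x22, 0xe3, 0x6e, 0x29, 0x39, 0x11, 0x89]
t1 = [0xb9, 0xe3, 0xe3, 0x29, 0x11, 0x89, 0xe3, 0x22]
t2 = [0xb9, 0xe3, 0x39, 0x89, 0x2a, 0xb4, 0xe3, 0xc1]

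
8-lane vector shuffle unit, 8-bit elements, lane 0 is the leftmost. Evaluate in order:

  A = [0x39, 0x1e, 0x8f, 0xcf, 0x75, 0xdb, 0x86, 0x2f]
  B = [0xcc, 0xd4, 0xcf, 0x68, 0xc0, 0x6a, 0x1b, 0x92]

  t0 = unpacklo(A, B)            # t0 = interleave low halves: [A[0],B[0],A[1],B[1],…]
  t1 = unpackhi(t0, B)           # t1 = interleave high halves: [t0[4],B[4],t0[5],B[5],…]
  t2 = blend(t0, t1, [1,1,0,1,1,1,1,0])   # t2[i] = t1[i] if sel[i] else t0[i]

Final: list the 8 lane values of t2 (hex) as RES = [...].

  t0: 39 cc 1e d4 8f cf cf 68
  t1: 8f c0 cf 6a cf 1b 68 92
  t2: 8f c0 1e 6a cf 1b 68 68

RES = [ 0x8f  0xc0  0x1e  0x6a  0xcf  0x1b  0x68  0x68 ]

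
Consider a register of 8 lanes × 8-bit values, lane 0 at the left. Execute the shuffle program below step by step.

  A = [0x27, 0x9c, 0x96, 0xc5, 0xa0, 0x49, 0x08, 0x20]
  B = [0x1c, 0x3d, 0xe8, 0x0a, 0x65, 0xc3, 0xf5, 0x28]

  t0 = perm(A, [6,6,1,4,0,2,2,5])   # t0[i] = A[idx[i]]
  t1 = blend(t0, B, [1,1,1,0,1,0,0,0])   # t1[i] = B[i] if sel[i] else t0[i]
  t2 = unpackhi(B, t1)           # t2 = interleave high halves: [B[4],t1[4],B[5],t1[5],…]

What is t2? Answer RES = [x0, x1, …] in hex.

→ t0 |08|08|9c|a0|27|96|96|49|
→ t1 |1c|3d|e8|a0|65|96|96|49|
→ t2 |65|65|c3|96|f5|96|28|49|

RES = [0x65, 0x65, 0xc3, 0x96, 0xf5, 0x96, 0x28, 0x49]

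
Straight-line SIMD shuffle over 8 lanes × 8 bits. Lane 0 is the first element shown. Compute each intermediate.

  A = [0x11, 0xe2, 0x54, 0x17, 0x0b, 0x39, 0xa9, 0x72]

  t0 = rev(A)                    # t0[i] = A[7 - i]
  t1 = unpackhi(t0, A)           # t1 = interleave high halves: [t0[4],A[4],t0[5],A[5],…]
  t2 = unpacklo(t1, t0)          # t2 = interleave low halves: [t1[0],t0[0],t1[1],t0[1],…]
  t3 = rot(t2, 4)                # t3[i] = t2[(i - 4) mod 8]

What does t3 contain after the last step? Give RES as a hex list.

RES = [0x54, 0x39, 0x39, 0x0b, 0x17, 0x72, 0x0b, 0xa9]

  t0: 72 a9 39 0b 17 54 e2 11
  t1: 17 0b 54 39 e2 a9 11 72
  t2: 17 72 0b a9 54 39 39 0b
  t3: 54 39 39 0b 17 72 0b a9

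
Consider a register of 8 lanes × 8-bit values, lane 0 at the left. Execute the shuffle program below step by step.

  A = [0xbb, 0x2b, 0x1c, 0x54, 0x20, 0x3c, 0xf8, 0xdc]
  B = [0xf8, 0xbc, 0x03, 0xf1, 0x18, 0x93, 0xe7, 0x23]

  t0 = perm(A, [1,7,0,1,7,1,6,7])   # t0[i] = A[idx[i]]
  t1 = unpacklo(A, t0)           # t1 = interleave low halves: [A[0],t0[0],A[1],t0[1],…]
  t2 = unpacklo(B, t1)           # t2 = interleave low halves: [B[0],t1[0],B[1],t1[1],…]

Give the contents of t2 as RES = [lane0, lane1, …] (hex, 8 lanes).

  t0: 2b dc bb 2b dc 2b f8 dc
  t1: bb 2b 2b dc 1c bb 54 2b
  t2: f8 bb bc 2b 03 2b f1 dc

RES = [0xf8, 0xbb, 0xbc, 0x2b, 0x03, 0x2b, 0xf1, 0xdc]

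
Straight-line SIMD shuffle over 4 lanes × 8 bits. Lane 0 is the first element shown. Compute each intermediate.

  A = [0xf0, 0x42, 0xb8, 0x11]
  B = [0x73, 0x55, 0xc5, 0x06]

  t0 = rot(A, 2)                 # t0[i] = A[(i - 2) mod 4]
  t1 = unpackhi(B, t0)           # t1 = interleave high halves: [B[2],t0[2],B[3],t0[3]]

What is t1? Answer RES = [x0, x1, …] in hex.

  t0: b8 11 f0 42
  t1: c5 f0 06 42

RES = [ 0xc5  0xf0  0x06  0x42 ]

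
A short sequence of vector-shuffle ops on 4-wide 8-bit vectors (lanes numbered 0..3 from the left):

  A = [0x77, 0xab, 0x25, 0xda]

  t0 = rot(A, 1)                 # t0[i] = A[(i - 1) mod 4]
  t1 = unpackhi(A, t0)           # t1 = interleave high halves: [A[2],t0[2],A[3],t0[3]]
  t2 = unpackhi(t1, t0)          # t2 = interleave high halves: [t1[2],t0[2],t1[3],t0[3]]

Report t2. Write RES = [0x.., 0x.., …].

→ t0 |da|77|ab|25|
→ t1 |25|ab|da|25|
→ t2 |da|ab|25|25|

RES = [0xda, 0xab, 0x25, 0x25]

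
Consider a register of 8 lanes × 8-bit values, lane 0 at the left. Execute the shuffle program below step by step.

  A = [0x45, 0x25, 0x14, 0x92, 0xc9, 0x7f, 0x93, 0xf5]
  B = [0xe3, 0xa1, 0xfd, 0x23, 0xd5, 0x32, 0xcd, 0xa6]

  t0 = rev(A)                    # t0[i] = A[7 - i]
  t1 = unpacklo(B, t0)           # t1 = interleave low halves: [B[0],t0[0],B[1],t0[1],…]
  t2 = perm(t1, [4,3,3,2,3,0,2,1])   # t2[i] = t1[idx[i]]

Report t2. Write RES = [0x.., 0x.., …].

t0 = [0xf5, 0x93, 0x7f, 0xc9, 0x92, 0x14, 0x25, 0x45]
t1 = [0xe3, 0xf5, 0xa1, 0x93, 0xfd, 0x7f, 0x23, 0xc9]
t2 = [0xfd, 0x93, 0x93, 0xa1, 0x93, 0xe3, 0xa1, 0xf5]

RES = [ 0xfd  0x93  0x93  0xa1  0x93  0xe3  0xa1  0xf5 ]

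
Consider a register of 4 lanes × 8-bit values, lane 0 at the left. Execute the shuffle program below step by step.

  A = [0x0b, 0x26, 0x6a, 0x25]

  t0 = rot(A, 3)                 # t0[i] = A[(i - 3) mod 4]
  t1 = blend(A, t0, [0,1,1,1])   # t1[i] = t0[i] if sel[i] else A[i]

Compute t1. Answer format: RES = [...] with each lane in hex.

→ t0 |26|6a|25|0b|
→ t1 |0b|6a|25|0b|

RES = [ 0x0b  0x6a  0x25  0x0b ]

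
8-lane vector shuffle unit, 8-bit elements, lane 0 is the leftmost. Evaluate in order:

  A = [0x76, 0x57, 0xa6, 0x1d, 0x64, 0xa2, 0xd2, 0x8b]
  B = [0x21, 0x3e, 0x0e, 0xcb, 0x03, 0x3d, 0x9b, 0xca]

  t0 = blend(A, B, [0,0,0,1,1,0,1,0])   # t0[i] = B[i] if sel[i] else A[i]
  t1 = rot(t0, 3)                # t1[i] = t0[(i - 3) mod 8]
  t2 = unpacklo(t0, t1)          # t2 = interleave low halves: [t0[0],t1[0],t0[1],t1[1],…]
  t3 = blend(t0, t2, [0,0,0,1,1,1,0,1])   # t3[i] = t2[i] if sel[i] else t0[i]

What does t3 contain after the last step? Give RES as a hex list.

RES = [0x76, 0x57, 0xa6, 0x9b, 0xa6, 0x8b, 0x9b, 0x76]

  t0: 76 57 a6 cb 03 a2 9b 8b
  t1: a2 9b 8b 76 57 a6 cb 03
  t2: 76 a2 57 9b a6 8b cb 76
  t3: 76 57 a6 9b a6 8b 9b 76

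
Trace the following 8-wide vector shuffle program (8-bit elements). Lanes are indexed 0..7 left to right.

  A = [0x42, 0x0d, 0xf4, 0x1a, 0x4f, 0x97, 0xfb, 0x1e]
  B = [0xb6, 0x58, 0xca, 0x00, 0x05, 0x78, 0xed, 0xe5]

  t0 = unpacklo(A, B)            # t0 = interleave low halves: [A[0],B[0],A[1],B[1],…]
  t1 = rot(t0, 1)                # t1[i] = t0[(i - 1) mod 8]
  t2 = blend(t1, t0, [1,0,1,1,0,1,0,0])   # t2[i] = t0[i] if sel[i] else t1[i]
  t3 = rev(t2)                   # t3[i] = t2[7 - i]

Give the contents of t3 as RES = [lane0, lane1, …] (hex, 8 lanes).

→ t0 |42|b6|0d|58|f4|ca|1a|00|
→ t1 |00|42|b6|0d|58|f4|ca|1a|
→ t2 |42|42|0d|58|58|ca|ca|1a|
→ t3 |1a|ca|ca|58|58|0d|42|42|

RES = [ 0x1a  0xca  0xca  0x58  0x58  0x0d  0x42  0x42 ]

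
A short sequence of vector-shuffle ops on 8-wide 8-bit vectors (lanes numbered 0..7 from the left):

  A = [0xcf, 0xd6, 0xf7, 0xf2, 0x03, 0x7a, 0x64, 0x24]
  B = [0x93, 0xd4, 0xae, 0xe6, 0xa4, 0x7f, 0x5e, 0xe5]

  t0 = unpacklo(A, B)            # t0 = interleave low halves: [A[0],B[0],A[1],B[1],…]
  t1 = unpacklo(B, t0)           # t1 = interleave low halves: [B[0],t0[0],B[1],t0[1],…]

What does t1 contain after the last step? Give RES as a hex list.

RES = [ 0x93  0xcf  0xd4  0x93  0xae  0xd6  0xe6  0xd4 ]

t0 = [0xcf, 0x93, 0xd6, 0xd4, 0xf7, 0xae, 0xf2, 0xe6]
t1 = [0x93, 0xcf, 0xd4, 0x93, 0xae, 0xd6, 0xe6, 0xd4]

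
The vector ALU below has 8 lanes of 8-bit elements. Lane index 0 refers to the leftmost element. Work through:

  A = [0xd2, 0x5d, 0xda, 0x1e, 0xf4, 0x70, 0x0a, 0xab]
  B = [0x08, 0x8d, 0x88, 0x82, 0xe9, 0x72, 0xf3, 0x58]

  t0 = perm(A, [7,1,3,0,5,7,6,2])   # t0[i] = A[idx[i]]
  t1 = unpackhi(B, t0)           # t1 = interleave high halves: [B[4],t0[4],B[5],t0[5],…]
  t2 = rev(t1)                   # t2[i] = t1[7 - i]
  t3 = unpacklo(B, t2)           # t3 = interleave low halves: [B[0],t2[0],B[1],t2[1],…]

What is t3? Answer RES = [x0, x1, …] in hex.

RES = [0x08, 0xda, 0x8d, 0x58, 0x88, 0x0a, 0x82, 0xf3]

  t0: ab 5d 1e d2 70 ab 0a da
  t1: e9 70 72 ab f3 0a 58 da
  t2: da 58 0a f3 ab 72 70 e9
  t3: 08 da 8d 58 88 0a 82 f3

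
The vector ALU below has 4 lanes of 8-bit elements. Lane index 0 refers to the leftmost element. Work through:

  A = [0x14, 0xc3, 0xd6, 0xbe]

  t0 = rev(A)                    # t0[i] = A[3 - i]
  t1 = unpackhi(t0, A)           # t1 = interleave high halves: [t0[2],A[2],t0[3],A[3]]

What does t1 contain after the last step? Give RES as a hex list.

RES = [0xc3, 0xd6, 0x14, 0xbe]

t0 = [0xbe, 0xd6, 0xc3, 0x14]
t1 = [0xc3, 0xd6, 0x14, 0xbe]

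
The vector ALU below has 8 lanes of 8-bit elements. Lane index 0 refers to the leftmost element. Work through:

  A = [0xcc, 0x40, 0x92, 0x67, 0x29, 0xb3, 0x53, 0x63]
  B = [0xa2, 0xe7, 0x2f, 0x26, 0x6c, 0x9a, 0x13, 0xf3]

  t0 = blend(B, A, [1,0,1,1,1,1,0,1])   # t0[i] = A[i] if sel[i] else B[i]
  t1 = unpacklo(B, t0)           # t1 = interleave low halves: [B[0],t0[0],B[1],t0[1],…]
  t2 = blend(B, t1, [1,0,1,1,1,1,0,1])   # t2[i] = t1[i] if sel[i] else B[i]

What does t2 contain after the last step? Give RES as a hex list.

→ t0 |cc|e7|92|67|29|b3|13|63|
→ t1 |a2|cc|e7|e7|2f|92|26|67|
→ t2 |a2|e7|e7|e7|2f|92|13|67|

RES = [ 0xa2  0xe7  0xe7  0xe7  0x2f  0x92  0x13  0x67 ]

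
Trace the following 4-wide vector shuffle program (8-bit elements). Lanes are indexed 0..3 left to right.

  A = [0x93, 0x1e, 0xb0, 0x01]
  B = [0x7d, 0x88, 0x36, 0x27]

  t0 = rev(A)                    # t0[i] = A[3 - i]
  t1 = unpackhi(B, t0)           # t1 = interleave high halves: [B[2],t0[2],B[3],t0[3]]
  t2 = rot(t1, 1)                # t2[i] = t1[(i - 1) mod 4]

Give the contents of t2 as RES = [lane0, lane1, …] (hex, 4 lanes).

RES = [0x93, 0x36, 0x1e, 0x27]

→ t0 |01|b0|1e|93|
→ t1 |36|1e|27|93|
→ t2 |93|36|1e|27|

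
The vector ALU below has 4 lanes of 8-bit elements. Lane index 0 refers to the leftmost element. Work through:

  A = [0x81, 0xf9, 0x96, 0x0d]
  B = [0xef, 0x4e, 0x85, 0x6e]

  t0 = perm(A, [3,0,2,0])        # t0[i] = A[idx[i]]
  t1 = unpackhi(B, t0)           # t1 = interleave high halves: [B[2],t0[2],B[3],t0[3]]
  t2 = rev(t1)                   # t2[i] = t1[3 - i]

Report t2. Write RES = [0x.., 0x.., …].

t0 = [0x0d, 0x81, 0x96, 0x81]
t1 = [0x85, 0x96, 0x6e, 0x81]
t2 = [0x81, 0x6e, 0x96, 0x85]

RES = [ 0x81  0x6e  0x96  0x85 ]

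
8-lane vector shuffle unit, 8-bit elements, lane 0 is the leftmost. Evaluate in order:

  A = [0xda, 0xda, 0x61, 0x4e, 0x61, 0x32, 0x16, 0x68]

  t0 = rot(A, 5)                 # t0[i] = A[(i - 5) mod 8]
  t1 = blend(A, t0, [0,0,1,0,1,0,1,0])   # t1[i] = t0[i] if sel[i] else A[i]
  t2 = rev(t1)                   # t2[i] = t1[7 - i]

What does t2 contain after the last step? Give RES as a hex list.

t0 = [0x4e, 0x61, 0x32, 0x16, 0x68, 0xda, 0xda, 0x61]
t1 = [0xda, 0xda, 0x32, 0x4e, 0x68, 0x32, 0xda, 0x68]
t2 = [0x68, 0xda, 0x32, 0x68, 0x4e, 0x32, 0xda, 0xda]

RES = [0x68, 0xda, 0x32, 0x68, 0x4e, 0x32, 0xda, 0xda]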